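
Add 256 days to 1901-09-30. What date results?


Start: 1901-09-30, add 256 days
September 30 is the last day of September 1901 -> 256 left
October 1901 has 31 days -> 225 left
November 1901 has 30 days -> 195 left
December 1901 has 31 days -> 164 left
January 1902 has 31 days -> 133 left
February 1902 has 28 days -> 105 left
March 1902 has 31 days -> 74 left
April 1902 has 30 days -> 44 left
May 1902 has 31 days -> 13 left
June 1902: 13 <= 30 -> lands on June 13

Result: 1902-06-13


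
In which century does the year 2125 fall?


Century = (year - 1) // 100 + 1
= (2125 - 1) // 100 + 1
= 2124 // 100 + 1
= 21 + 1

22nd century


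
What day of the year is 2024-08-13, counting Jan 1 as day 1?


Date: August 13, 2024
Days in months 1 through 7: 213
Plus 13 days in August

Day of year: 226


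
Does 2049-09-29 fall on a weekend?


Anchor: Jan 1, 2049. With p = 2049 - 1 = 2048: (p + p//4 - p//100 + p//400) mod 7 = (2048 + 512 - 20 + 5) mod 7 = 2545 mod 7 = 4 -> Friday (Mon=0 ... Sun=6)
Day of year: 272; offset = 271
Weekday index = (4 + 271) mod 7 = 2 -> Wednesday
Weekend days: Saturday, Sunday

No


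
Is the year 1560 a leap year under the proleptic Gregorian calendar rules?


Gregorian leap year rule: divisible by 4, but not by 100, unless also by 400.
1560 is divisible by 4 but not 100 -> leap year

Yes


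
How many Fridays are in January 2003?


January 2003 has 31 days
Anchor: Jan 1, 2003. With p = 2003 - 1 = 2002: (p + p//4 - p//100 + p//400) mod 7 = (2002 + 500 - 20 + 5) mod 7 = 2487 mod 7 = 2 -> Wednesday (Mon=0 ... Sun=6)
January 1 is the anchor itself -> Wednesday
First Friday is January 3
Fridays: 3, 10, 17, 24, 31

5 Fridays


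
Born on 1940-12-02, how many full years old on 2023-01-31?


Birth: 1940-12-02
Reference: 2023-01-31
Year difference: 2023 - 1940 = 83
Birthday not yet reached in 2023, subtract 1

82 years old


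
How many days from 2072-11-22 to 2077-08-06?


From 2072-11-22 to 2077-08-06
2072-11-22: days before November = 31 + 29 + 31 + 30 + 31 + 30 + 31 + 31 + 30 + 31 = 305 (2072 is a leap year); day of year = 305 + 22 = 327
2077-08-06: days before August = 31 + 28 + 31 + 30 + 31 + 30 + 31 = 212 (2077 is not a leap year); day of year = 212 + 6 = 218
Rest of 2072: 366 - 327 = 39
Full years 2073 (365), 2074 (365), 2075 (365), 2076 (366): 1461
Total = 39 + 1461 + 218 = 1718

1718 days


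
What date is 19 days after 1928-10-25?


Start: 1928-10-25, add 19 days
October 1928 has 31 days: 31 - 25 = 6 days to October 31 -> 13 left
November 1928: 13 <= 30 -> lands on November 13

Result: 1928-11-13


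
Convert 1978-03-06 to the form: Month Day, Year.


ISO 1978-03-06 parses as year=1978, month=03, day=06
Month 3 -> March

March 6, 1978


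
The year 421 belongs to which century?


Century = (year - 1) // 100 + 1
= (421 - 1) // 100 + 1
= 420 // 100 + 1
= 4 + 1

5th century


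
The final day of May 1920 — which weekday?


May 1920 has 31 days
Anchor: Jan 1, 1920. With p = 1920 - 1 = 1919: (p + p//4 - p//100 + p//400) mod 7 = (1919 + 479 - 19 + 4) mod 7 = 2383 mod 7 = 3 -> Thursday (Mon=0 ... Sun=6)
Days before May (Jan-Apr): 121; May 1 index = (3 + 121) mod 7 = 5 -> Saturday
Last day offset: 31 - 1 = 30 days
Weekday index = (5 + 30) mod 7 = 0

Monday, May 31


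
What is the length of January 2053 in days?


January 2053

31 days


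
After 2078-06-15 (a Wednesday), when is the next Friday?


Current: Wednesday
Target: Friday
Days ahead: 2

Next Friday: 2078-06-17


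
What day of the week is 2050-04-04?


Date: April 4, 2050
Anchor: Jan 1, 2050. With p = 2050 - 1 = 2049: (p + p//4 - p//100 + p//400) mod 7 = (2049 + 512 - 20 + 5) mod 7 = 2546 mod 7 = 5 -> Saturday (Mon=0 ... Sun=6)
Days before April (Jan-Mar): 90; offset = 90 + 4 - 1 = 93
Weekday index = (5 + 93) mod 7 = 0

Day of the week: Monday


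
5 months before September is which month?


September is month 9
9 - 5 = 4

April


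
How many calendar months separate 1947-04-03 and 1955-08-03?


From April 1947 to August 1955
8 years * 12 = 96 months, plus 4 months = 100

100 months


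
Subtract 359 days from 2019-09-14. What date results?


Start: 2019-09-14, subtract 359 days
Back 14 days from September 14 reaches August 31, 2019 -> 345 left
August 2019 has 31 days -> back to July 31, 2019 -> 314 left
July 2019 has 31 days -> back to June 30, 2019 -> 283 left
June 2019 has 30 days -> back to May 31, 2019 -> 253 left
May 2019 has 31 days -> back to April 30, 2019 -> 222 left
April 2019 has 30 days -> back to March 31, 2019 -> 192 left
March 2019 has 31 days -> back to February 28, 2019 -> 161 left
February 2019 has 28 days -> back to January 31, 2019 -> 133 left
January 2019 has 31 days -> back to December 31, 2018 -> 102 left
December 2018 has 31 days -> back to November 30, 2018 -> 71 left
November 2018 has 30 days -> back to October 31, 2018 -> 41 left
October 2018 has 31 days -> back to September 30, 2018 -> 10 left
September 2018: 30 - 10 = 20 -> lands on September 20

Result: 2018-09-20


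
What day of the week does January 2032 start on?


Target: January 1, 2032
Anchor: Jan 1, 2032. With p = 2032 - 1 = 2031: (p + p//4 - p//100 + p//400) mod 7 = (2031 + 507 - 20 + 5) mod 7 = 2523 mod 7 = 3 -> Thursday (Mon=0 ... Sun=6)
Offset from anchor: 0 days
Weekday index = (3 + 0) mod 7 = 3

Thursday


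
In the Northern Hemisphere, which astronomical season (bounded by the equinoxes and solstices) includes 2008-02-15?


Date: February 15
Astronomical Winter (approx.; exact equinox/solstice day varies by year): December 21 to March 19
February 15 falls within the Winter window

Winter


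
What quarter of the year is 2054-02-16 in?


Month: February (month 2)
Q1: Jan-Mar, Q2: Apr-Jun, Q3: Jul-Sep, Q4: Oct-Dec

Q1


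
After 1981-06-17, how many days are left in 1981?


Day of year: 168 of 365
Remaining = 365 - 168

197 days


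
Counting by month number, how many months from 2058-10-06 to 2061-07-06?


From October 2058 to July 2061
3 years * 12 = 36 months, minus 3 months = 33

33 months


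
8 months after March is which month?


March is month 3
3 + 8 = 11

November


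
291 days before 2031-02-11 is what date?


Start: 2031-02-11, subtract 291 days
Back 11 days from February 11 reaches January 31, 2031 -> 280 left
January 2031 has 31 days -> back to December 31, 2030 -> 249 left
December 2030 has 31 days -> back to November 30, 2030 -> 218 left
November 2030 has 30 days -> back to October 31, 2030 -> 188 left
October 2030 has 31 days -> back to September 30, 2030 -> 157 left
September 2030 has 30 days -> back to August 31, 2030 -> 127 left
August 2030 has 31 days -> back to July 31, 2030 -> 96 left
July 2030 has 31 days -> back to June 30, 2030 -> 65 left
June 2030 has 30 days -> back to May 31, 2030 -> 35 left
May 2030 has 31 days -> back to April 30, 2030 -> 4 left
April 2030: 30 - 4 = 26 -> lands on April 26

Result: 2030-04-26


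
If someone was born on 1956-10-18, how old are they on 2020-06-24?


Birth: 1956-10-18
Reference: 2020-06-24
Year difference: 2020 - 1956 = 64
Birthday not yet reached in 2020, subtract 1

63 years old


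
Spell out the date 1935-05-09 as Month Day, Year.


ISO 1935-05-09 parses as year=1935, month=05, day=09
Month 5 -> May

May 9, 1935


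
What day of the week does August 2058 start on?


Target: August 1, 2058
Anchor: Jan 1, 2058. With p = 2058 - 1 = 2057: (p + p//4 - p//100 + p//400) mod 7 = (2057 + 514 - 20 + 5) mod 7 = 2556 mod 7 = 1 -> Tuesday (Mon=0 ... Sun=6)
Days before August (Jan-Jul): 212 days
Weekday index = (1 + 212) mod 7 = 3

Thursday


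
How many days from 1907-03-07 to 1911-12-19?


From 1907-03-07 to 1911-12-19
1907-03-07: days before March = 31 + 28 = 59 (1907 is not a leap year); day of year = 59 + 7 = 66
1911-12-19: days before December = 31 + 28 + 31 + 30 + 31 + 30 + 31 + 31 + 30 + 31 + 30 = 334 (1911 is not a leap year); day of year = 334 + 19 = 353
Rest of 1907: 365 - 66 = 299
Full years 1908 (366), 1909 (365), 1910 (365): 1096
Total = 299 + 1096 + 353 = 1748

1748 days


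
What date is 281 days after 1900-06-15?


Start: 1900-06-15, add 281 days
June 1900 has 30 days: 30 - 15 = 15 days to June 30 -> 266 left
July 1900 has 31 days -> 235 left
August 1900 has 31 days -> 204 left
September 1900 has 30 days -> 174 left
October 1900 has 31 days -> 143 left
November 1900 has 30 days -> 113 left
December 1900 has 31 days -> 82 left
January 1901 has 31 days -> 51 left
February 1901 has 28 days -> 23 left
March 1901: 23 <= 31 -> lands on March 23

Result: 1901-03-23


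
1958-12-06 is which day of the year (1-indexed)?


Date: December 6, 1958
Days in months 1 through 11: 334
Plus 6 days in December

Day of year: 340


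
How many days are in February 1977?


February 1977 (leap year: no)

28 days


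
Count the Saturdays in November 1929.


November 1929 has 30 days
Anchor: Jan 1, 1929. With p = 1929 - 1 = 1928: (p + p//4 - p//100 + p//400) mod 7 = (1928 + 482 - 19 + 4) mod 7 = 2395 mod 7 = 1 -> Tuesday (Mon=0 ... Sun=6)
Days before November (Jan-Oct): 304; November 1 index = (1 + 304) mod 7 = 4 -> Friday
First Saturday is November 2
Saturdays: 2, 9, 16, 23, 30

5 Saturdays


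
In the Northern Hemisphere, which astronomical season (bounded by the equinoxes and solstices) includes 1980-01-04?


Date: January 4
Astronomical Winter (approx.; exact equinox/solstice day varies by year): December 21 to March 19
January 4 falls within the Winter window

Winter


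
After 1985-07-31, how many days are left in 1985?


Day of year: 212 of 365
Remaining = 365 - 212

153 days


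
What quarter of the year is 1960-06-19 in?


Month: June (month 6)
Q1: Jan-Mar, Q2: Apr-Jun, Q3: Jul-Sep, Q4: Oct-Dec

Q2


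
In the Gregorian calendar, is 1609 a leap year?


Gregorian leap year rule: divisible by 4, but not by 100, unless also by 400.
1609 is not divisible by 4 -> not a leap year

No


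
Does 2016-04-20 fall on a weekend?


Anchor: Jan 1, 2016. With p = 2016 - 1 = 2015: (p + p//4 - p//100 + p//400) mod 7 = (2015 + 503 - 20 + 5) mod 7 = 2503 mod 7 = 4 -> Friday (Mon=0 ... Sun=6)
Day of year: 111; offset = 110
Weekday index = (4 + 110) mod 7 = 2 -> Wednesday
Weekend days: Saturday, Sunday

No


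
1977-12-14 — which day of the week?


Date: December 14, 1977
Anchor: Jan 1, 1977. With p = 1977 - 1 = 1976: (p + p//4 - p//100 + p//400) mod 7 = (1976 + 494 - 19 + 4) mod 7 = 2455 mod 7 = 5 -> Saturday (Mon=0 ... Sun=6)
Days before December (Jan-Nov): 334; offset = 334 + 14 - 1 = 347
Weekday index = (5 + 347) mod 7 = 2

Day of the week: Wednesday


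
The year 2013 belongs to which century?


Century = (year - 1) // 100 + 1
= (2013 - 1) // 100 + 1
= 2012 // 100 + 1
= 20 + 1

21st century


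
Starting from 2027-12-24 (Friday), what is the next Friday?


Current: Friday
Target: Friday
Days ahead: 7

Next Friday: 2027-12-31


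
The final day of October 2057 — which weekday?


October 2057 has 31 days
Anchor: Jan 1, 2057. With p = 2057 - 1 = 2056: (p + p//4 - p//100 + p//400) mod 7 = (2056 + 514 - 20 + 5) mod 7 = 2555 mod 7 = 0 -> Monday (Mon=0 ... Sun=6)
Days before October (Jan-Sep): 273; October 1 index = (0 + 273) mod 7 = 0 -> Monday
Last day offset: 31 - 1 = 30 days
Weekday index = (0 + 30) mod 7 = 2

Wednesday, October 31


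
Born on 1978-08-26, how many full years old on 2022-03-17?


Birth: 1978-08-26
Reference: 2022-03-17
Year difference: 2022 - 1978 = 44
Birthday not yet reached in 2022, subtract 1

43 years old


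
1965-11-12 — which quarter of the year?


Month: November (month 11)
Q1: Jan-Mar, Q2: Apr-Jun, Q3: Jul-Sep, Q4: Oct-Dec

Q4


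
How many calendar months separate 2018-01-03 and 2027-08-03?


From January 2018 to August 2027
9 years * 12 = 108 months, plus 7 months = 115

115 months


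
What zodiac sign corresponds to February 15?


Date: February 15
Conventional tropical zodiac dates: Aquarius from January 20 onward; Pisces starts February 19
February 15 falls within the Aquarius range

Aquarius


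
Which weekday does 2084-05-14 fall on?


Date: May 14, 2084
Anchor: Jan 1, 2084. With p = 2084 - 1 = 2083: (p + p//4 - p//100 + p//400) mod 7 = (2083 + 520 - 20 + 5) mod 7 = 2588 mod 7 = 5 -> Saturday (Mon=0 ... Sun=6)
Days before May (Jan-Apr): 121; offset = 121 + 14 - 1 = 134
Weekday index = (5 + 134) mod 7 = 6

Day of the week: Sunday


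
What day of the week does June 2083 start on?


Target: June 1, 2083
Anchor: Jan 1, 2083. With p = 2083 - 1 = 2082: (p + p//4 - p//100 + p//400) mod 7 = (2082 + 520 - 20 + 5) mod 7 = 2587 mod 7 = 4 -> Friday (Mon=0 ... Sun=6)
Days before June (Jan-May): 151 days
Weekday index = (4 + 151) mod 7 = 1

Tuesday


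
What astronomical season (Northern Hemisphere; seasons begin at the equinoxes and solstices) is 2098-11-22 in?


Date: November 22
Astronomical Autumn (approx.; exact equinox/solstice day varies by year): September 22 to December 20
November 22 falls within the Autumn window

Autumn


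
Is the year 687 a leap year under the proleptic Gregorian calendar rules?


Gregorian leap year rule: divisible by 4, but not by 100, unless also by 400.
687 is not divisible by 4 -> not a leap year

No


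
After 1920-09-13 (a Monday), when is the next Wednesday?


Current: Monday
Target: Wednesday
Days ahead: 2

Next Wednesday: 1920-09-15


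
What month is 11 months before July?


July is month 7
7 - 11 = -4; wrap: -4 + 12 = 8

August


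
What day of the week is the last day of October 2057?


October 2057 has 31 days
Anchor: Jan 1, 2057. With p = 2057 - 1 = 2056: (p + p//4 - p//100 + p//400) mod 7 = (2056 + 514 - 20 + 5) mod 7 = 2555 mod 7 = 0 -> Monday (Mon=0 ... Sun=6)
Days before October (Jan-Sep): 273; October 1 index = (0 + 273) mod 7 = 0 -> Monday
Last day offset: 31 - 1 = 30 days
Weekday index = (0 + 30) mod 7 = 2

Wednesday, October 31


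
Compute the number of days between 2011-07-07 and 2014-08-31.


From 2011-07-07 to 2014-08-31
2011-07-07: days before July = 31 + 28 + 31 + 30 + 31 + 30 = 181 (2011 is not a leap year); day of year = 181 + 7 = 188
2014-08-31: days before August = 31 + 28 + 31 + 30 + 31 + 30 + 31 = 212 (2014 is not a leap year); day of year = 212 + 31 = 243
Rest of 2011: 365 - 188 = 177
Full years 2012 (366), 2013 (365): 731
Total = 177 + 731 + 243 = 1151

1151 days


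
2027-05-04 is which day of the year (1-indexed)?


Date: May 4, 2027
Days in months 1 through 4: 120
Plus 4 days in May

Day of year: 124


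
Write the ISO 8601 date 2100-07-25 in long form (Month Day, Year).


ISO 2100-07-25 parses as year=2100, month=07, day=25
Month 7 -> July

July 25, 2100


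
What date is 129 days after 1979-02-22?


Start: 1979-02-22, add 129 days
February 1979 has 28 days: 28 - 22 = 6 days to February 28 -> 123 left
March 1979 has 31 days -> 92 left
April 1979 has 30 days -> 62 left
May 1979 has 31 days -> 31 left
June 1979 has 30 days -> 1 left
July 1979: 1 <= 31 -> lands on July 1

Result: 1979-07-01


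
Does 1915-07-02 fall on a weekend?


Anchor: Jan 1, 1915. With p = 1915 - 1 = 1914: (p + p//4 - p//100 + p//400) mod 7 = (1914 + 478 - 19 + 4) mod 7 = 2377 mod 7 = 4 -> Friday (Mon=0 ... Sun=6)
Day of year: 183; offset = 182
Weekday index = (4 + 182) mod 7 = 4 -> Friday
Weekend days: Saturday, Sunday

No


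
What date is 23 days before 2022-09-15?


Start: 2022-09-15, subtract 23 days
Back 15 days from September 15 reaches August 31, 2022 -> 8 left
August 2022: 31 - 8 = 23 -> lands on August 23

Result: 2022-08-23


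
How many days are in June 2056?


June 2056

30 days


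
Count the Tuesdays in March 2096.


March 2096 has 31 days
Anchor: Jan 1, 2096. With p = 2096 - 1 = 2095: (p + p//4 - p//100 + p//400) mod 7 = (2095 + 523 - 20 + 5) mod 7 = 2603 mod 7 = 6 -> Sunday (Mon=0 ... Sun=6)
Days before March (Jan-Feb): 60; March 1 index = (6 + 60) mod 7 = 3 -> Thursday
First Tuesday is March 6
Tuesdays: 6, 13, 20, 27

4 Tuesdays


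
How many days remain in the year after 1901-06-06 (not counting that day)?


Day of year: 157 of 365
Remaining = 365 - 157

208 days


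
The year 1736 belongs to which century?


Century = (year - 1) // 100 + 1
= (1736 - 1) // 100 + 1
= 1735 // 100 + 1
= 17 + 1

18th century


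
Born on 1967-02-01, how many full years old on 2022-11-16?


Birth: 1967-02-01
Reference: 2022-11-16
Year difference: 2022 - 1967 = 55

55 years old


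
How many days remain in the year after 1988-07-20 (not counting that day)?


Day of year: 202 of 366
Remaining = 366 - 202

164 days


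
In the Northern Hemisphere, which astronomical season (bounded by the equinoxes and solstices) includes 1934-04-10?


Date: April 10
Astronomical Spring (approx.; exact equinox/solstice day varies by year): March 20 to June 20
April 10 falls within the Spring window

Spring


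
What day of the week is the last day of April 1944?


April 1944 has 30 days
Anchor: Jan 1, 1944. With p = 1944 - 1 = 1943: (p + p//4 - p//100 + p//400) mod 7 = (1943 + 485 - 19 + 4) mod 7 = 2413 mod 7 = 5 -> Saturday (Mon=0 ... Sun=6)
Days before April (Jan-Mar): 91; April 1 index = (5 + 91) mod 7 = 5 -> Saturday
Last day offset: 30 - 1 = 29 days
Weekday index = (5 + 29) mod 7 = 6

Sunday, April 30


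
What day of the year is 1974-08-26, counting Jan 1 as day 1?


Date: August 26, 1974
Days in months 1 through 7: 212
Plus 26 days in August

Day of year: 238


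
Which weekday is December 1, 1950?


Target: December 1, 1950
Anchor: Jan 1, 1950. With p = 1950 - 1 = 1949: (p + p//4 - p//100 + p//400) mod 7 = (1949 + 487 - 19 + 4) mod 7 = 2421 mod 7 = 6 -> Sunday (Mon=0 ... Sun=6)
Days before December (Jan-Nov): 334 days
Weekday index = (6 + 334) mod 7 = 4

Friday


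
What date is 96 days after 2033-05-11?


Start: 2033-05-11, add 96 days
May 2033 has 31 days: 31 - 11 = 20 days to May 31 -> 76 left
June 2033 has 30 days -> 46 left
July 2033 has 31 days -> 15 left
August 2033: 15 <= 31 -> lands on August 15

Result: 2033-08-15


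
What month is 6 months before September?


September is month 9
9 - 6 = 3

March


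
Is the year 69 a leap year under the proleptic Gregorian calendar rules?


Gregorian leap year rule: divisible by 4, but not by 100, unless also by 400.
69 is not divisible by 4 -> not a leap year

No


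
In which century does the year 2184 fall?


Century = (year - 1) // 100 + 1
= (2184 - 1) // 100 + 1
= 2183 // 100 + 1
= 21 + 1

22nd century


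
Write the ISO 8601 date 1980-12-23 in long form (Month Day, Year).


ISO 1980-12-23 parses as year=1980, month=12, day=23
Month 12 -> December

December 23, 1980


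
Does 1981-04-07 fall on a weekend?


Anchor: Jan 1, 1981. With p = 1981 - 1 = 1980: (p + p//4 - p//100 + p//400) mod 7 = (1980 + 495 - 19 + 4) mod 7 = 2460 mod 7 = 3 -> Thursday (Mon=0 ... Sun=6)
Day of year: 97; offset = 96
Weekday index = (3 + 96) mod 7 = 1 -> Tuesday
Weekend days: Saturday, Sunday

No


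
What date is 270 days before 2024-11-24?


Start: 2024-11-24, subtract 270 days
Back 24 days from November 24 reaches October 31, 2024 -> 246 left
October 2024 has 31 days -> back to September 30, 2024 -> 215 left
September 2024 has 30 days -> back to August 31, 2024 -> 185 left
August 2024 has 31 days -> back to July 31, 2024 -> 154 left
July 2024 has 31 days -> back to June 30, 2024 -> 123 left
June 2024 has 30 days -> back to May 31, 2024 -> 93 left
May 2024 has 31 days -> back to April 30, 2024 -> 62 left
April 2024 has 30 days -> back to March 31, 2024 -> 32 left
March 2024 has 31 days -> back to February 29, 2024 -> 1 left
February 2024: 29 - 1 = 28 -> lands on February 28

Result: 2024-02-28


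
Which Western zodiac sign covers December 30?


Date: December 30
Conventional tropical zodiac dates: Capricorn from December 22 onward; Aquarius starts January 20
December 30 falls within the Capricorn range

Capricorn


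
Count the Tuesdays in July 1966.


July 1966 has 31 days
Anchor: Jan 1, 1966. With p = 1966 - 1 = 1965: (p + p//4 - p//100 + p//400) mod 7 = (1965 + 491 - 19 + 4) mod 7 = 2441 mod 7 = 5 -> Saturday (Mon=0 ... Sun=6)
Days before July (Jan-Jun): 181; July 1 index = (5 + 181) mod 7 = 4 -> Friday
First Tuesday is July 5
Tuesdays: 5, 12, 19, 26

4 Tuesdays


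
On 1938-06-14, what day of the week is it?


Date: June 14, 1938
Anchor: Jan 1, 1938. With p = 1938 - 1 = 1937: (p + p//4 - p//100 + p//400) mod 7 = (1937 + 484 - 19 + 4) mod 7 = 2406 mod 7 = 5 -> Saturday (Mon=0 ... Sun=6)
Days before June (Jan-May): 151; offset = 151 + 14 - 1 = 164
Weekday index = (5 + 164) mod 7 = 1

Day of the week: Tuesday


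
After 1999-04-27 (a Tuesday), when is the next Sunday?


Current: Tuesday
Target: Sunday
Days ahead: 5

Next Sunday: 1999-05-02


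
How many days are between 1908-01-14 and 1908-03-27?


From 1908-01-14 to 1908-03-27
1908-01-14: day of year = 14
1908-03-27: days before March = 31 + 29 = 60 (1908 is a leap year); day of year = 60 + 27 = 87
Same year: 87 - 14 = 73

73 days


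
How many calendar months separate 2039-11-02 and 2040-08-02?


From November 2039 to August 2040
1 year * 12 = 12 months, minus 3 months = 9

9 months


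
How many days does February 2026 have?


February 2026 (leap year: no)

28 days


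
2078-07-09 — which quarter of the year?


Month: July (month 7)
Q1: Jan-Mar, Q2: Apr-Jun, Q3: Jul-Sep, Q4: Oct-Dec

Q3


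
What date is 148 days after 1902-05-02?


Start: 1902-05-02, add 148 days
May 1902 has 31 days: 31 - 2 = 29 days to May 31 -> 119 left
June 1902 has 30 days -> 89 left
July 1902 has 31 days -> 58 left
August 1902 has 31 days -> 27 left
September 1902: 27 <= 30 -> lands on September 27

Result: 1902-09-27


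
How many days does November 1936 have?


November 1936

30 days


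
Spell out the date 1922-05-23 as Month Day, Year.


ISO 1922-05-23 parses as year=1922, month=05, day=23
Month 5 -> May

May 23, 1922


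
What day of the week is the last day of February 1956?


February 1956 has 29 days
Anchor: Jan 1, 1956. With p = 1956 - 1 = 1955: (p + p//4 - p//100 + p//400) mod 7 = (1955 + 488 - 19 + 4) mod 7 = 2428 mod 7 = 6 -> Sunday (Mon=0 ... Sun=6)
Days before February (Jan): 31; February 1 index = (6 + 31) mod 7 = 2 -> Wednesday
Last day offset: 29 - 1 = 28 days
Weekday index = (2 + 28) mod 7 = 2

Wednesday, February 29


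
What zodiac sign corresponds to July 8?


Date: July 8
Conventional tropical zodiac dates: Cancer from June 21 onward; Leo starts July 23
July 8 falls within the Cancer range

Cancer


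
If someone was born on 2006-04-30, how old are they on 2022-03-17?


Birth: 2006-04-30
Reference: 2022-03-17
Year difference: 2022 - 2006 = 16
Birthday not yet reached in 2022, subtract 1

15 years old


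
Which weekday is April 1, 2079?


Target: April 1, 2079
Anchor: Jan 1, 2079. With p = 2079 - 1 = 2078: (p + p//4 - p//100 + p//400) mod 7 = (2078 + 519 - 20 + 5) mod 7 = 2582 mod 7 = 6 -> Sunday (Mon=0 ... Sun=6)
Days before April (Jan-Mar): 90 days
Weekday index = (6 + 90) mod 7 = 5

Saturday


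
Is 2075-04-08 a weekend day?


Anchor: Jan 1, 2075. With p = 2075 - 1 = 2074: (p + p//4 - p//100 + p//400) mod 7 = (2074 + 518 - 20 + 5) mod 7 = 2577 mod 7 = 1 -> Tuesday (Mon=0 ... Sun=6)
Day of year: 98; offset = 97
Weekday index = (1 + 97) mod 7 = 0 -> Monday
Weekend days: Saturday, Sunday

No


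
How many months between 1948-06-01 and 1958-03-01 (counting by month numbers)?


From June 1948 to March 1958
10 years * 12 = 120 months, minus 3 months = 117

117 months


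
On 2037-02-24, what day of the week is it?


Date: February 24, 2037
Anchor: Jan 1, 2037. With p = 2037 - 1 = 2036: (p + p//4 - p//100 + p//400) mod 7 = (2036 + 509 - 20 + 5) mod 7 = 2530 mod 7 = 3 -> Thursday (Mon=0 ... Sun=6)
Days before February (Jan): 31; offset = 31 + 24 - 1 = 54
Weekday index = (3 + 54) mod 7 = 1

Day of the week: Tuesday


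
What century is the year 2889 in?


Century = (year - 1) // 100 + 1
= (2889 - 1) // 100 + 1
= 2888 // 100 + 1
= 28 + 1

29th century


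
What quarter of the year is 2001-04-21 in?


Month: April (month 4)
Q1: Jan-Mar, Q2: Apr-Jun, Q3: Jul-Sep, Q4: Oct-Dec

Q2


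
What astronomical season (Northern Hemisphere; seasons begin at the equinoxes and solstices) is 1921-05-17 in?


Date: May 17
Astronomical Spring (approx.; exact equinox/solstice day varies by year): March 20 to June 20
May 17 falls within the Spring window

Spring


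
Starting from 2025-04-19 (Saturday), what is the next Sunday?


Current: Saturday
Target: Sunday
Days ahead: 1

Next Sunday: 2025-04-20


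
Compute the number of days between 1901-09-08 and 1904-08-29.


From 1901-09-08 to 1904-08-29
1901-09-08: days before September = 31 + 28 + 31 + 30 + 31 + 30 + 31 + 31 = 243 (1901 is not a leap year); day of year = 243 + 8 = 251
1904-08-29: days before August = 31 + 29 + 31 + 30 + 31 + 30 + 31 = 213 (1904 is a leap year); day of year = 213 + 29 = 242
Rest of 1901: 365 - 251 = 114
Full years 1902 (365), 1903 (365): 730
Total = 114 + 730 + 242 = 1086

1086 days


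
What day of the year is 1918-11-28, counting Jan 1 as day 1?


Date: November 28, 1918
Days in months 1 through 10: 304
Plus 28 days in November

Day of year: 332


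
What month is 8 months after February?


February is month 2
2 + 8 = 10

October


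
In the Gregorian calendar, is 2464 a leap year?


Gregorian leap year rule: divisible by 4, but not by 100, unless also by 400.
2464 is divisible by 4 but not 100 -> leap year

Yes


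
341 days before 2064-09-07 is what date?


Start: 2064-09-07, subtract 341 days
Back 7 days from September 7 reaches August 31, 2064 -> 334 left
August 2064 has 31 days -> back to July 31, 2064 -> 303 left
July 2064 has 31 days -> back to June 30, 2064 -> 272 left
June 2064 has 30 days -> back to May 31, 2064 -> 242 left
May 2064 has 31 days -> back to April 30, 2064 -> 211 left
April 2064 has 30 days -> back to March 31, 2064 -> 181 left
March 2064 has 31 days -> back to February 29, 2064 -> 150 left
February 2064 has 29 days -> back to January 31, 2064 -> 121 left
January 2064 has 31 days -> back to December 31, 2063 -> 90 left
December 2063 has 31 days -> back to November 30, 2063 -> 59 left
November 2063 has 30 days -> back to October 31, 2063 -> 29 left
October 2063: 31 - 29 = 2 -> lands on October 2

Result: 2063-10-02


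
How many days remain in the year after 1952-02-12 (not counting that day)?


Day of year: 43 of 366
Remaining = 366 - 43

323 days


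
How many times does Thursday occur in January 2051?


January 2051 has 31 days
Anchor: Jan 1, 2051. With p = 2051 - 1 = 2050: (p + p//4 - p//100 + p//400) mod 7 = (2050 + 512 - 20 + 5) mod 7 = 2547 mod 7 = 6 -> Sunday (Mon=0 ... Sun=6)
January 1 is the anchor itself -> Sunday
First Thursday is January 5
Thursdays: 5, 12, 19, 26

4 Thursdays


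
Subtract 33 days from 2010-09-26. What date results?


Start: 2010-09-26, subtract 33 days
Back 26 days from September 26 reaches August 31, 2010 -> 7 left
August 2010: 31 - 7 = 24 -> lands on August 24

Result: 2010-08-24


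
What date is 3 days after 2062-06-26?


Start: 2062-06-26, add 3 days
June 2062 has 30 days; 26 + 3 = 29 stays within June

Result: 2062-06-29


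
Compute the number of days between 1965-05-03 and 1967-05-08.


From 1965-05-03 to 1967-05-08
1965-05-03: days before May = 31 + 28 + 31 + 30 = 120 (1965 is not a leap year); day of year = 120 + 3 = 123
1967-05-08: days before May = 31 + 28 + 31 + 30 = 120 (1967 is not a leap year); day of year = 120 + 8 = 128
Rest of 1965: 365 - 123 = 242
Full years 1966 (365): 365
Total = 242 + 365 + 128 = 735

735 days


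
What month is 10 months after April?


April is month 4
4 + 10 = 14; wrap: 14 - 12 = 2

February


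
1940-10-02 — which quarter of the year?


Month: October (month 10)
Q1: Jan-Mar, Q2: Apr-Jun, Q3: Jul-Sep, Q4: Oct-Dec

Q4


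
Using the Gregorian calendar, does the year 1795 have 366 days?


Gregorian leap year rule: divisible by 4, but not by 100, unless also by 400.
1795 is not divisible by 4 -> not a leap year

No


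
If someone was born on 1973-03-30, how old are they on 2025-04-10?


Birth: 1973-03-30
Reference: 2025-04-10
Year difference: 2025 - 1973 = 52

52 years old


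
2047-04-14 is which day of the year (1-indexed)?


Date: April 14, 2047
Days in months 1 through 3: 90
Plus 14 days in April

Day of year: 104


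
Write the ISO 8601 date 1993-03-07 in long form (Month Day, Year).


ISO 1993-03-07 parses as year=1993, month=03, day=07
Month 3 -> March

March 7, 1993


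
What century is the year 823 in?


Century = (year - 1) // 100 + 1
= (823 - 1) // 100 + 1
= 822 // 100 + 1
= 8 + 1

9th century


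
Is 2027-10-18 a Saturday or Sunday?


Anchor: Jan 1, 2027. With p = 2027 - 1 = 2026: (p + p//4 - p//100 + p//400) mod 7 = (2026 + 506 - 20 + 5) mod 7 = 2517 mod 7 = 4 -> Friday (Mon=0 ... Sun=6)
Day of year: 291; offset = 290
Weekday index = (4 + 290) mod 7 = 0 -> Monday
Weekend days: Saturday, Sunday

No


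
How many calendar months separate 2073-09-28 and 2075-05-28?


From September 2073 to May 2075
2 years * 12 = 24 months, minus 4 months = 20

20 months


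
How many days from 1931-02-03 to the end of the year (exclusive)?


Day of year: 34 of 365
Remaining = 365 - 34

331 days


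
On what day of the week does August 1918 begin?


Target: August 1, 1918
Anchor: Jan 1, 1918. With p = 1918 - 1 = 1917: (p + p//4 - p//100 + p//400) mod 7 = (1917 + 479 - 19 + 4) mod 7 = 2381 mod 7 = 1 -> Tuesday (Mon=0 ... Sun=6)
Days before August (Jan-Jul): 212 days
Weekday index = (1 + 212) mod 7 = 3

Thursday


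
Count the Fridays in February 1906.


February 1906 has 28 days
Anchor: Jan 1, 1906. With p = 1906 - 1 = 1905: (p + p//4 - p//100 + p//400) mod 7 = (1905 + 476 - 19 + 4) mod 7 = 2366 mod 7 = 0 -> Monday (Mon=0 ... Sun=6)
Days before February (Jan): 31; February 1 index = (0 + 31) mod 7 = 3 -> Thursday
First Friday is February 2
Fridays: 2, 9, 16, 23

4 Fridays


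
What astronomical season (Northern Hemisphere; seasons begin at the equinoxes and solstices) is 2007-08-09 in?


Date: August 9
Astronomical Summer (approx.; exact equinox/solstice day varies by year): June 21 to September 21
August 9 falls within the Summer window

Summer


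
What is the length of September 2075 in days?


September 2075

30 days


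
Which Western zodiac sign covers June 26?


Date: June 26
Conventional tropical zodiac dates: Cancer from June 21 onward; Leo starts July 23
June 26 falls within the Cancer range

Cancer


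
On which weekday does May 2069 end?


May 2069 has 31 days
Anchor: Jan 1, 2069. With p = 2069 - 1 = 2068: (p + p//4 - p//100 + p//400) mod 7 = (2068 + 517 - 20 + 5) mod 7 = 2570 mod 7 = 1 -> Tuesday (Mon=0 ... Sun=6)
Days before May (Jan-Apr): 120; May 1 index = (1 + 120) mod 7 = 2 -> Wednesday
Last day offset: 31 - 1 = 30 days
Weekday index = (2 + 30) mod 7 = 4

Friday, May 31


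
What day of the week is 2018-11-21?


Date: November 21, 2018
Anchor: Jan 1, 2018. With p = 2018 - 1 = 2017: (p + p//4 - p//100 + p//400) mod 7 = (2017 + 504 - 20 + 5) mod 7 = 2506 mod 7 = 0 -> Monday (Mon=0 ... Sun=6)
Days before November (Jan-Oct): 304; offset = 304 + 21 - 1 = 324
Weekday index = (0 + 324) mod 7 = 2

Day of the week: Wednesday


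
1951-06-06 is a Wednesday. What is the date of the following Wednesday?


Current: Wednesday
Target: Wednesday
Days ahead: 7

Next Wednesday: 1951-06-13


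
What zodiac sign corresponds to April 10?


Date: April 10
Conventional tropical zodiac dates: Aries from March 21 onward; Taurus starts April 20
April 10 falls within the Aries range

Aries


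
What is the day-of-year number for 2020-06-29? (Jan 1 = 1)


Date: June 29, 2020
Days in months 1 through 5: 152
Plus 29 days in June

Day of year: 181


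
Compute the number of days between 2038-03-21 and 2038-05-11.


From 2038-03-21 to 2038-05-11
2038-03-21: days before March = 31 + 28 = 59 (2038 is not a leap year); day of year = 59 + 21 = 80
2038-05-11: days before May = 31 + 28 + 31 + 30 = 120 (2038 is not a leap year); day of year = 120 + 11 = 131
Same year: 131 - 80 = 51

51 days


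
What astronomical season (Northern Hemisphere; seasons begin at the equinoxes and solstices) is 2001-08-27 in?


Date: August 27
Astronomical Summer (approx.; exact equinox/solstice day varies by year): June 21 to September 21
August 27 falls within the Summer window

Summer


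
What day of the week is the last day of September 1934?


September 1934 has 30 days
Anchor: Jan 1, 1934. With p = 1934 - 1 = 1933: (p + p//4 - p//100 + p//400) mod 7 = (1933 + 483 - 19 + 4) mod 7 = 2401 mod 7 = 0 -> Monday (Mon=0 ... Sun=6)
Days before September (Jan-Aug): 243; September 1 index = (0 + 243) mod 7 = 5 -> Saturday
Last day offset: 30 - 1 = 29 days
Weekday index = (5 + 29) mod 7 = 6

Sunday, September 30


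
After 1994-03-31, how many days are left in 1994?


Day of year: 90 of 365
Remaining = 365 - 90

275 days


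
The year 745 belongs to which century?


Century = (year - 1) // 100 + 1
= (745 - 1) // 100 + 1
= 744 // 100 + 1
= 7 + 1

8th century


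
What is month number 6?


Month 6 of 12

June


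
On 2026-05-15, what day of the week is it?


Date: May 15, 2026
Anchor: Jan 1, 2026. With p = 2026 - 1 = 2025: (p + p//4 - p//100 + p//400) mod 7 = (2025 + 506 - 20 + 5) mod 7 = 2516 mod 7 = 3 -> Thursday (Mon=0 ... Sun=6)
Days before May (Jan-Apr): 120; offset = 120 + 15 - 1 = 134
Weekday index = (3 + 134) mod 7 = 4

Day of the week: Friday


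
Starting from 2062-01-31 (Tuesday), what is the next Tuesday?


Current: Tuesday
Target: Tuesday
Days ahead: 7

Next Tuesday: 2062-02-07


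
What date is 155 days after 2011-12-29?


Start: 2011-12-29, add 155 days
December 2011 has 31 days: 31 - 29 = 2 days to December 31 -> 153 left
January 2012 has 31 days -> 122 left
February 2012 has 29 days -> 93 left
March 2012 has 31 days -> 62 left
April 2012 has 30 days -> 32 left
May 2012 has 31 days -> 1 left
June 2012: 1 <= 30 -> lands on June 1

Result: 2012-06-01


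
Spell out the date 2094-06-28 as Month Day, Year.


ISO 2094-06-28 parses as year=2094, month=06, day=28
Month 6 -> June

June 28, 2094


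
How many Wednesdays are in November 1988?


November 1988 has 30 days
Anchor: Jan 1, 1988. With p = 1988 - 1 = 1987: (p + p//4 - p//100 + p//400) mod 7 = (1987 + 496 - 19 + 4) mod 7 = 2468 mod 7 = 4 -> Friday (Mon=0 ... Sun=6)
Days before November (Jan-Oct): 305; November 1 index = (4 + 305) mod 7 = 1 -> Tuesday
First Wednesday is November 2
Wednesdays: 2, 9, 16, 23, 30

5 Wednesdays


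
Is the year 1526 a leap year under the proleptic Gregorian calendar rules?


Gregorian leap year rule: divisible by 4, but not by 100, unless also by 400.
1526 is not divisible by 4 -> not a leap year

No


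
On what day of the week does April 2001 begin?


Target: April 1, 2001
Anchor: Jan 1, 2001. With p = 2001 - 1 = 2000: (p + p//4 - p//100 + p//400) mod 7 = (2000 + 500 - 20 + 5) mod 7 = 2485 mod 7 = 0 -> Monday (Mon=0 ... Sun=6)
Days before April (Jan-Mar): 90 days
Weekday index = (0 + 90) mod 7 = 6

Sunday


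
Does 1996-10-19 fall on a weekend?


Anchor: Jan 1, 1996. With p = 1996 - 1 = 1995: (p + p//4 - p//100 + p//400) mod 7 = (1995 + 498 - 19 + 4) mod 7 = 2478 mod 7 = 0 -> Monday (Mon=0 ... Sun=6)
Day of year: 293; offset = 292
Weekday index = (0 + 292) mod 7 = 5 -> Saturday
Weekend days: Saturday, Sunday

Yes


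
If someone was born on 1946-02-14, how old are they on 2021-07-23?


Birth: 1946-02-14
Reference: 2021-07-23
Year difference: 2021 - 1946 = 75

75 years old


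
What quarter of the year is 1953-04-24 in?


Month: April (month 4)
Q1: Jan-Mar, Q2: Apr-Jun, Q3: Jul-Sep, Q4: Oct-Dec

Q2


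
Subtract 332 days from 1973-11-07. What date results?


Start: 1973-11-07, subtract 332 days
Back 7 days from November 7 reaches October 31, 1973 -> 325 left
October 1973 has 31 days -> back to September 30, 1973 -> 294 left
September 1973 has 30 days -> back to August 31, 1973 -> 264 left
August 1973 has 31 days -> back to July 31, 1973 -> 233 left
July 1973 has 31 days -> back to June 30, 1973 -> 202 left
June 1973 has 30 days -> back to May 31, 1973 -> 172 left
May 1973 has 31 days -> back to April 30, 1973 -> 141 left
April 1973 has 30 days -> back to March 31, 1973 -> 111 left
March 1973 has 31 days -> back to February 28, 1973 -> 80 left
February 1973 has 28 days -> back to January 31, 1973 -> 52 left
January 1973 has 31 days -> back to December 31, 1972 -> 21 left
December 1972: 31 - 21 = 10 -> lands on December 10

Result: 1972-12-10


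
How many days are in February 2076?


February 2076 (leap year: yes)

29 days


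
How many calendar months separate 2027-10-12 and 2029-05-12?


From October 2027 to May 2029
2 years * 12 = 24 months, minus 5 months = 19

19 months


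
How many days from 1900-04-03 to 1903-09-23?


From 1900-04-03 to 1903-09-23
1900-04-03: days before April = 31 + 28 + 31 = 90 (1900 is not a leap year); day of year = 90 + 3 = 93
1903-09-23: days before September = 31 + 28 + 31 + 30 + 31 + 30 + 31 + 31 = 243 (1903 is not a leap year); day of year = 243 + 23 = 266
Rest of 1900: 365 - 93 = 272
Full years 1901 (365), 1902 (365): 730
Total = 272 + 730 + 266 = 1268

1268 days


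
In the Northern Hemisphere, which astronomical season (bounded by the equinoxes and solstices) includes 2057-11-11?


Date: November 11
Astronomical Autumn (approx.; exact equinox/solstice day varies by year): September 22 to December 20
November 11 falls within the Autumn window

Autumn


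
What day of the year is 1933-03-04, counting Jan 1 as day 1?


Date: March 4, 1933
Days in months 1 through 2: 59
Plus 4 days in March

Day of year: 63


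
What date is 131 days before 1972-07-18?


Start: 1972-07-18, subtract 131 days
Back 18 days from July 18 reaches June 30, 1972 -> 113 left
June 1972 has 30 days -> back to May 31, 1972 -> 83 left
May 1972 has 31 days -> back to April 30, 1972 -> 52 left
April 1972 has 30 days -> back to March 31, 1972 -> 22 left
March 1972: 31 - 22 = 9 -> lands on March 9

Result: 1972-03-09


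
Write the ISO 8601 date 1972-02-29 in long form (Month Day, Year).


ISO 1972-02-29 parses as year=1972, month=02, day=29
Month 2 -> February

February 29, 1972


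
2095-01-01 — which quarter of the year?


Month: January (month 1)
Q1: Jan-Mar, Q2: Apr-Jun, Q3: Jul-Sep, Q4: Oct-Dec

Q1


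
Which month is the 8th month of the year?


Month 8 of 12

August


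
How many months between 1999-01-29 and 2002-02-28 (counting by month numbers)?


From January 1999 to February 2002
3 years * 12 = 36 months, plus 1 month = 37

37 months


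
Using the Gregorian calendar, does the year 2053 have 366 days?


Gregorian leap year rule: divisible by 4, but not by 100, unless also by 400.
2053 is not divisible by 4 -> not a leap year

No


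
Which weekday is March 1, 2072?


Target: March 1, 2072
Anchor: Jan 1, 2072. With p = 2072 - 1 = 2071: (p + p//4 - p//100 + p//400) mod 7 = (2071 + 517 - 20 + 5) mod 7 = 2573 mod 7 = 4 -> Friday (Mon=0 ... Sun=6)
Days before March (Jan-Feb): 60 days
Weekday index = (4 + 60) mod 7 = 1

Tuesday


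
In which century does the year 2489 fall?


Century = (year - 1) // 100 + 1
= (2489 - 1) // 100 + 1
= 2488 // 100 + 1
= 24 + 1

25th century


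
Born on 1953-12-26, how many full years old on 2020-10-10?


Birth: 1953-12-26
Reference: 2020-10-10
Year difference: 2020 - 1953 = 67
Birthday not yet reached in 2020, subtract 1

66 years old
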